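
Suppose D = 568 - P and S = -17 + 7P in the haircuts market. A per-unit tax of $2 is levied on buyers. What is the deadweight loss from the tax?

Deadweight loss = 1.75

Pre-tax equilibrium: P* = 73.125, Q* = 494.875.
Tax on buyers shifts demand to D = 568 − 1(P + 2) = 566 - P.
566 - P = -17 + 7P gives seller price Ps = 72.875; buyers pay Pb = 72.875 + 2 = 74.875.
New quantity: Q = 568 − 1(74.875) = 493.125.
DWL = ½ × 2 × (494.875 − 493.125) = 1.75.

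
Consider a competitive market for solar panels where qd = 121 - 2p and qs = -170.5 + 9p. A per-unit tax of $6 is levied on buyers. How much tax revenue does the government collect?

Tax revenue = 3840/11

Pre-tax equilibrium: p* = 26.5, q* = 68.
Tax on buyers shifts demand to qd = 121 − 2(p + 6) = 109 - 2p.
109 - 2p = -170.5 + 9p gives seller price ps = 559/22; buyers pay pb = 559/22 + 6 = 691/22.
New quantity: q = 121 − 2(691/22) = 640/11.
Revenue = 6 × 640/11 = 3840/11.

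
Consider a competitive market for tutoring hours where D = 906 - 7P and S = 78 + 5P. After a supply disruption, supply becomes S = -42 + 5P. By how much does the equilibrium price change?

ΔP = 10

Original equilibrium: P* = 69, Q* = 423.
New equilibrium: 906 - 7P = -42 + 5P, so 948 = 12P and P' = 79; Q' = 906 − 7(79) = 353.
Change in price: 79 − 69 = 10.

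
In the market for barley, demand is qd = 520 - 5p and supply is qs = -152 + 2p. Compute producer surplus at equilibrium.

Equilibrium: 520 - 5p = -152 + 2p gives p* = 96, q* = 40.
Supply starts at p = 76 (where qs = 0).
PS = ½(96 − 76)(40) = 400.

Producer surplus = 400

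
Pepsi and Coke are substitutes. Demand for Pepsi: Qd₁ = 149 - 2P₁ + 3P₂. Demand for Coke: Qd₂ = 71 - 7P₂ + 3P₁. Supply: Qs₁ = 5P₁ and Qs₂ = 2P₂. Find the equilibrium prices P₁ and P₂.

Market 1: 149 - 2P₁ + 3P₂ = 5P₁ → 7P₁ - 3P₂ = 149.
Market 2: 9P₂ - 3P₁ = 71.
Eliminating P₂: 9×(1) + 3×(2) gives 54P₁ = 1554, so P₁ = 259/9.
Back-substitute into (2): P₂ = (71 + 3×259/9) / 9 = 472/27.

P₁ = 259/9, P₂ = 472/27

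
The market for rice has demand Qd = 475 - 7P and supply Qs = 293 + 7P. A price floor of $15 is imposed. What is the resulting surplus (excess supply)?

Surplus = 28

Equilibrium price would be P* = 13, so the floor at 15 binds.
At P = 15: Qd = 370, Qs = 398.
Surplus = 398 − 370 = 28.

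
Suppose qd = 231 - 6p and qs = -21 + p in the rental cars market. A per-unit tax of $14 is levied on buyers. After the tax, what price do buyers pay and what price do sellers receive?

Pre-tax equilibrium: p* = 36, q* = 15.
Tax on buyers shifts demand to qd = 231 − 6(p + 14) = 147 - 6p.
147 - 6p = -21 + p gives seller price ps = 24; buyers pay pb = 24 + 14 = 38.
New quantity: q = 231 − 6(38) = 3.

Buyers pay $38, sellers receive $24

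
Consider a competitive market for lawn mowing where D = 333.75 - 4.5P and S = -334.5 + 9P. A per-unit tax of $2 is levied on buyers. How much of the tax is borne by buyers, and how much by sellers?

Pre-tax equilibrium: P* = 49.5, Q* = 111.
Tax on buyers shifts demand to D = 333.75 − 4.5(P + 2) = 324.75 - 4.5P.
324.75 - 4.5P = -334.5 + 9P gives seller price Ps = 293/6; buyers pay Pb = 293/6 + 2 = 305/6.
New quantity: Q = 333.75 − 4.5(305/6) = 105.
Buyer burden = 305/6 − 49.5 = 4/3; seller burden = 49.5 − 293/6 = 2/3.

Buyers bear 4/3, sellers bear 2/3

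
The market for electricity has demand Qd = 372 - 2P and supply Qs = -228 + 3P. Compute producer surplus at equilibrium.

Producer surplus = 2904

Equilibrium: 372 - 2P = -228 + 3P gives P* = 120, Q* = 132.
Supply starts at P = 76 (where Qs = 0).
PS = ½(120 − 76)(132) = 2904.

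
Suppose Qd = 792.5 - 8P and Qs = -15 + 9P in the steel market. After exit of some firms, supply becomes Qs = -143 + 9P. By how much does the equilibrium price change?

ΔP = 128/17

Original equilibrium: P* = 47.5, Q* = 412.5.
New equilibrium: 792.5 - 8P = -143 + 9P, so 935.5 = 17P and P' = 1871/34; Q' = 792.5 − 8(1871/34) = 11977/34.
Change in price: 1871/34 − 47.5 = 128/17.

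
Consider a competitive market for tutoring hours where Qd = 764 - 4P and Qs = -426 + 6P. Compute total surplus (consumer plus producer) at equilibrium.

Total surplus = 17280

Equilibrium: 764 - 4P = -426 + 6P gives P* = 119, Q* = 288.
Demand choke price: P = 191; supply starts at P = 71.
CS = ½(191 − 119)(288) = 10368; PS = ½(119 − 71)(288) = 6912.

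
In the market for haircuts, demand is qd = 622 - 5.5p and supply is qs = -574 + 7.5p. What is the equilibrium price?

Set qd = qs: 622 - 5.5p = -574 + 7.5p.
1196 = 13p, so p* = 92.
q* = 622 − 5.5(92) = 116.

p* = 92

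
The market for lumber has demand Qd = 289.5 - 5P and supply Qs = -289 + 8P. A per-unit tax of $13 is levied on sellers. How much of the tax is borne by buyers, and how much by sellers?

Buyers bear $8, sellers bear $5

Pre-tax equilibrium: P* = 44.5, Q* = 67.
Tax on sellers shifts supply to Qs = -289 + 8(P − 13) = -393 + 8P.
289.5 - 5P = -393 + 8P gives buyer price Pb = 52.5; sellers receive Ps = 52.5 − 13 = 39.5.
New quantity: Q = 289.5 − 5(52.5) = 27.
Buyer burden = 52.5 − 44.5 = 8; seller burden = 44.5 − 39.5 = 5.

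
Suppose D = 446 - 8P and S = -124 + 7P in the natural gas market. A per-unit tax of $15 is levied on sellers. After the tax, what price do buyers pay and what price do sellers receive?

Pre-tax equilibrium: P* = 38, Q* = 142.
Tax on sellers shifts supply to S = -124 + 7(P − 15) = -229 + 7P.
446 - 8P = -229 + 7P gives buyer price Pb = 45; sellers receive Ps = 45 − 15 = 30.
New quantity: Q = 446 − 8(45) = 86.

Buyers pay $45, sellers receive $30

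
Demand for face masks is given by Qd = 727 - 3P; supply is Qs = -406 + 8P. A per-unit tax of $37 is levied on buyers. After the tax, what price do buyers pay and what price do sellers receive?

Buyers pay 1429/11, sellers receive 1022/11

Pre-tax equilibrium: P* = 103, Q* = 418.
Tax on buyers shifts demand to Qd = 727 − 3(P + 37) = 616 - 3P.
616 - 3P = -406 + 8P gives seller price Ps = 1022/11; buyers pay Pb = 1022/11 + 37 = 1429/11.
New quantity: Q = 727 − 3(1429/11) = 3710/11.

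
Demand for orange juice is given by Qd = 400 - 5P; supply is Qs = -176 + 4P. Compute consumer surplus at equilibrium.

Equilibrium: 400 - 5P = -176 + 4P gives P* = 64, Q* = 80.
Demand choke price (Qd = 0): P = 80.
CS = ½(80 − 64)(80) = 640.

Consumer surplus = 640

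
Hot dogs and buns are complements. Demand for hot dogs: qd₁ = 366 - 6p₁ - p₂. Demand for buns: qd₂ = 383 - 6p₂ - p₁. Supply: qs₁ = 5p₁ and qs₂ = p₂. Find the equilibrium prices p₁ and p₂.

p₁ = 2179/76, p₂ = 3847/76

Market 1: 366 - 6p₁ - p₂ = 5p₁ → 11p₁ + p₂ = 366.
Market 2: 7p₂ + p₁ = 383.
Eliminating p₂: 7×(1) − 1×(2) gives 76p₁ = 2179, so p₁ = 2179/76.
Back-substitute into (2): p₂ = (383 − 1×2179/76) / 7 = 3847/76.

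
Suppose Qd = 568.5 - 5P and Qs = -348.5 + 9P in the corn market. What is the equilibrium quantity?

Q* = 241

Set Qd = Qs: 568.5 - 5P = -348.5 + 9P.
917 = 14P, so P* = 65.5.
Q* = 568.5 − 5(65.5) = 241.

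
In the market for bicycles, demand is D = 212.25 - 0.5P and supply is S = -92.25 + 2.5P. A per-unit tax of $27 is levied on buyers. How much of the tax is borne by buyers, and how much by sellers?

Pre-tax equilibrium: P* = 101.5, Q* = 161.5.
Tax on buyers shifts demand to D = 212.25 − 0.5(P + 27) = 198.75 - 0.5P.
198.75 - 0.5P = -92.25 + 2.5P gives seller price Ps = 97; buyers pay Pb = 97 + 27 = 124.
New quantity: Q = 212.25 − 0.5(124) = 150.25.
Buyer burden = 124 − 101.5 = 22.5; seller burden = 101.5 − 97 = 4.5.

Buyers bear $22.5, sellers bear $4.5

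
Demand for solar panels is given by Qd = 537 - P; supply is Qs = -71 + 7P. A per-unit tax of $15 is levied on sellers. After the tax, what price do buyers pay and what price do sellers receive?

Pre-tax equilibrium: P* = 76, Q* = 461.
Tax on sellers shifts supply to Qs = -71 + 7(P − 15) = -176 + 7P.
537 - P = -176 + 7P gives buyer price Pb = 89.125; sellers receive Ps = 89.125 − 15 = 74.125.
New quantity: Q = 537 − 1(89.125) = 447.875.

Buyers pay $89.125, sellers receive $74.125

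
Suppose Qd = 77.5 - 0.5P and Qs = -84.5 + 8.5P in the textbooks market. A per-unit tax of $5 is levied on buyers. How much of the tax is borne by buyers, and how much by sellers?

Buyers bear 85/18, sellers bear 5/18

Pre-tax equilibrium: P* = 18, Q* = 68.5.
Tax on buyers shifts demand to Qd = 77.5 − 0.5(P + 5) = 75 - 0.5P.
75 - 0.5P = -84.5 + 8.5P gives seller price Ps = 319/18; buyers pay Pb = 319/18 + 5 = 409/18.
New quantity: Q = 77.5 − 0.5(409/18) = 2381/36.
Buyer burden = 409/18 − 18 = 85/18; seller burden = 18 − 319/18 = 5/18.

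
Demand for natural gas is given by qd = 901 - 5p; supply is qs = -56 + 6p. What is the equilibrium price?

p* = 87

Set qd = qs: 901 - 5p = -56 + 6p.
957 = 11p, so p* = 87.
q* = 901 − 5(87) = 466.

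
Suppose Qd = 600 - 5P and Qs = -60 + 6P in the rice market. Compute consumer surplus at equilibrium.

Consumer surplus = 9000

Equilibrium: 600 - 5P = -60 + 6P gives P* = 60, Q* = 300.
Demand choke price (Qd = 0): P = 120.
CS = ½(120 − 60)(300) = 9000.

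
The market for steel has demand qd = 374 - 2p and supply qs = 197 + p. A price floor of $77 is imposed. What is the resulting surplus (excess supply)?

Surplus = 54

Equilibrium price would be p* = 59, so the floor at 77 binds.
At p = 77: qd = 220, qs = 274.
Surplus = 274 − 220 = 54.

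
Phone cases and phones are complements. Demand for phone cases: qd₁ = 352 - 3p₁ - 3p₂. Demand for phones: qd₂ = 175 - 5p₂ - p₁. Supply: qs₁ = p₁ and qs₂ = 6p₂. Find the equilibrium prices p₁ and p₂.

Market 1: 352 - 3p₁ - 3p₂ = p₁ → 4p₁ + 3p₂ = 352.
Market 2: 11p₂ + p₁ = 175.
Eliminating p₂: 11×(1) − 3×(2) gives 41p₁ = 3347, so p₁ = 3347/41.
Back-substitute into (2): p₂ = (175 − 1×3347/41) / 11 = 348/41.

p₁ = 3347/41, p₂ = 348/41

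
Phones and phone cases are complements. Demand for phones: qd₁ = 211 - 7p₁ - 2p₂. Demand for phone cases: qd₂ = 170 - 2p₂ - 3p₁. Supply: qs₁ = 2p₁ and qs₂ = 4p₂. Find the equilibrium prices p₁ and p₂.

Market 1: 211 - 7p₁ - 2p₂ = 2p₁ → 9p₁ + 2p₂ = 211.
Market 2: 6p₂ + 3p₁ = 170.
Eliminating p₂: 6×(1) − 2×(2) gives 48p₁ = 926, so p₁ = 463/24.
Back-substitute into (2): p₂ = (170 − 3×463/24) / 6 = 18.6875.

p₁ = 463/24, p₂ = 18.6875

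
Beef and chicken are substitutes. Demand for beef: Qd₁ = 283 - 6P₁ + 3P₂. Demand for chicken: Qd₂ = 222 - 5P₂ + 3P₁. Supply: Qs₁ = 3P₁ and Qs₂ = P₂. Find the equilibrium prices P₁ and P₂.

P₁ = 788/15, P₂ = 949/15

Market 1: 283 - 6P₁ + 3P₂ = 3P₁ → 9P₁ - 3P₂ = 283.
Market 2: 6P₂ - 3P₁ = 222.
Eliminating P₂: 6×(1) + 3×(2) gives 45P₁ = 2364, so P₁ = 788/15.
Back-substitute into (2): P₂ = (222 + 3×788/15) / 6 = 949/15.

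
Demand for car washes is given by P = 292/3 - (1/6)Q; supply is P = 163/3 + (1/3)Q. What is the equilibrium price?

Set the two price expressions equal: 292/3 - (1/6)Q = 163/3 + (1/3)Q.
43 = 0.5Q, so Q* = 86.
P* = 292/3 − (1/6)(86) = 83.

P* = 83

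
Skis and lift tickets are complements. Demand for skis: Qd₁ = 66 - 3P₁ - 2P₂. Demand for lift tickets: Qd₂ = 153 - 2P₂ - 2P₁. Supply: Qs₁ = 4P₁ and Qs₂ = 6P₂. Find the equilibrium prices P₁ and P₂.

P₁ = 111/26, P₂ = 939/52

Market 1: 66 - 3P₁ - 2P₂ = 4P₁ → 7P₁ + 2P₂ = 66.
Market 2: 8P₂ + 2P₁ = 153.
Eliminating P₂: 8×(1) − 2×(2) gives 52P₁ = 222, so P₁ = 111/26.
Back-substitute into (2): P₂ = (153 − 2×111/26) / 8 = 939/52.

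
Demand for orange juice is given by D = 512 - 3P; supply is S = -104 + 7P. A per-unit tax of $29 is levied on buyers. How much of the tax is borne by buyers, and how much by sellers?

Buyers bear $20.3, sellers bear $8.7

Pre-tax equilibrium: P* = 61.6, Q* = 327.2.
Tax on buyers shifts demand to D = 512 − 3(P + 29) = 425 - 3P.
425 - 3P = -104 + 7P gives seller price Ps = 52.9; buyers pay Pb = 52.9 + 29 = 81.9.
New quantity: Q = 512 − 3(81.9) = 266.3.
Buyer burden = 81.9 − 61.6 = 20.3; seller burden = 61.6 − 52.9 = 8.7.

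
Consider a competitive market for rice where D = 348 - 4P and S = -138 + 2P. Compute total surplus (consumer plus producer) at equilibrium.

Equilibrium: 348 - 4P = -138 + 2P gives P* = 81, Q* = 24.
Demand choke price: P = 87; supply starts at P = 69.
CS = ½(87 − 81)(24) = 72; PS = ½(81 − 69)(24) = 144.

Total surplus = 216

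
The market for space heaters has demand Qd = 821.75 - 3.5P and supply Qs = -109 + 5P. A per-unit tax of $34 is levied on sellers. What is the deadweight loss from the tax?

Pre-tax equilibrium: P* = 109.5, Q* = 438.5.
Tax on sellers shifts supply to Qs = -109 + 5(P − 34) = -279 + 5P.
821.75 - 3.5P = -279 + 5P gives buyer price Pb = 129.5; sellers receive Ps = 129.5 − 34 = 95.5.
New quantity: Q = 821.75 − 3.5(129.5) = 368.5.
DWL = ½ × 34 × (438.5 − 368.5) = 1190.

Deadweight loss = 1190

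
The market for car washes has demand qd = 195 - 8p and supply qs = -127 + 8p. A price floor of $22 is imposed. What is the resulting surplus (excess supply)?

Surplus = 30

Equilibrium price would be p* = 20.125, so the floor at 22 binds.
At p = 22: qd = 19, qs = 49.
Surplus = 49 − 19 = 30.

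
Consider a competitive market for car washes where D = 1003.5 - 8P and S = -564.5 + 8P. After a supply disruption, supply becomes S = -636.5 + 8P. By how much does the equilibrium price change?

ΔP = 4.5

Original equilibrium: P* = 98, Q* = 219.5.
New equilibrium: 1003.5 - 8P = -636.5 + 8P, so 1640 = 16P and P' = 102.5; Q' = 1003.5 − 8(102.5) = 183.5.
Change in price: 102.5 − 98 = 4.5.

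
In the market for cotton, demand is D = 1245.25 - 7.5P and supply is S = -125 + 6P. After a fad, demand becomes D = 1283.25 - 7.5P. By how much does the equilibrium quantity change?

ΔQ = 152/9

Original equilibrium: P* = 101.5, Q* = 484.
New equilibrium: 1283.25 - 7.5P = -125 + 6P, so 1408.25 = 13.5P and P' = 5633/54; Q' = 1283.25 − 7.5(5633/54) = 4508/9.
Change in quantity: 4508/9 − 484 = 152/9.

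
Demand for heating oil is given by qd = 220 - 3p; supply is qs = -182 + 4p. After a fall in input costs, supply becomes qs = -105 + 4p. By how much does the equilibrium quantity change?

Original equilibrium: p* = 402/7, q* = 334/7.
New equilibrium: 220 - 3p = -105 + 4p, so 325 = 7p and p' = 325/7; q' = 220 − 3(325/7) = 565/7.
Change in quantity: 565/7 − 334/7 = 33.

Δq = 33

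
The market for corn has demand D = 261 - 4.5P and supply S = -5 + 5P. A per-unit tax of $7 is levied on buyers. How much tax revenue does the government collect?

Tax revenue = 15750/19

Pre-tax equilibrium: P* = 28, Q* = 135.
Tax on buyers shifts demand to D = 261 − 4.5(P + 7) = 229.5 - 4.5P.
229.5 - 4.5P = -5 + 5P gives seller price Ps = 469/19; buyers pay Pb = 469/19 + 7 = 602/19.
New quantity: Q = 261 − 4.5(602/19) = 2250/19.
Revenue = 7 × 2250/19 = 15750/19.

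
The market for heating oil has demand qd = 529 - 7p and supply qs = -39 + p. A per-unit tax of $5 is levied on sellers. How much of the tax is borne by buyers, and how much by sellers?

Pre-tax equilibrium: p* = 71, q* = 32.
Tax on sellers shifts supply to qs = -39 + 1(p − 5) = -44 + p.
529 - 7p = -44 + p gives buyer price pb = 71.625; sellers receive ps = 71.625 − 5 = 66.625.
New quantity: q = 529 − 7(71.625) = 27.625.
Buyer burden = 71.625 − 71 = 0.625; seller burden = 71 − 66.625 = 4.375.

Buyers bear $0.625, sellers bear $4.375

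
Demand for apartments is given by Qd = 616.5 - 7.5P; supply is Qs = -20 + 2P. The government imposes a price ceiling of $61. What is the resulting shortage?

Equilibrium price would be P* = 67, so the ceiling at 61 binds.
At P = 61: Qd = 616.5 − 7.5(61) = 159, Qs = -20 + 2(61) = 102.
Shortage = 159 − 102 = 57.

Shortage = 57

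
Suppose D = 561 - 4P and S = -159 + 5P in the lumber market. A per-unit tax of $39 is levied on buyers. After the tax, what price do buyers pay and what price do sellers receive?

Pre-tax equilibrium: P* = 80, Q* = 241.
Tax on buyers shifts demand to D = 561 − 4(P + 39) = 405 - 4P.
405 - 4P = -159 + 5P gives seller price Ps = 188/3; buyers pay Pb = 188/3 + 39 = 305/3.
New quantity: Q = 561 − 4(305/3) = 463/3.

Buyers pay 305/3, sellers receive 188/3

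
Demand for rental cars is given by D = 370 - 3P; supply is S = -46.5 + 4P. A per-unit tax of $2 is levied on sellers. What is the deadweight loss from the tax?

Deadweight loss = 24/7

Pre-tax equilibrium: P* = 59.5, Q* = 191.5.
Tax on sellers shifts supply to S = -46.5 + 4(P − 2) = -54.5 + 4P.
370 - 3P = -54.5 + 4P gives buyer price Pb = 849/14; sellers receive Ps = 849/14 − 2 = 821/14.
New quantity: Q = 370 − 3(849/14) = 2633/14.
DWL = ½ × 2 × (191.5 − 2633/14) = 24/7.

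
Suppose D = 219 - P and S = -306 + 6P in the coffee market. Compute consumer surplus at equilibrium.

Consumer surplus = 10368

Equilibrium: 219 - P = -306 + 6P gives P* = 75, Q* = 144.
Demand choke price (D = 0): P = 219.
CS = ½(219 − 75)(144) = 10368.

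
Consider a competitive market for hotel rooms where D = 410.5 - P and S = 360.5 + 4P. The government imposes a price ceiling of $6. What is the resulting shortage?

Equilibrium price would be P* = 10, so the ceiling at 6 binds.
At P = 6: D = 410.5 − 1(6) = 404.5, S = 360.5 + 4(6) = 384.5.
Shortage = 404.5 − 384.5 = 20.

Shortage = 20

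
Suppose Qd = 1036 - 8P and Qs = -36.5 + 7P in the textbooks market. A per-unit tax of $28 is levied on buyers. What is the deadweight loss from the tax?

Deadweight loss = 21952/15

Pre-tax equilibrium: P* = 71.5, Q* = 464.
Tax on buyers shifts demand to Qd = 1036 − 8(P + 28) = 812 - 8P.
812 - 8P = -36.5 + 7P gives seller price Ps = 1697/30; buyers pay Pb = 1697/30 + 28 = 2537/30.
New quantity: Q = 1036 − 8(2537/30) = 5392/15.
DWL = ½ × 28 × (464 − 5392/15) = 21952/15.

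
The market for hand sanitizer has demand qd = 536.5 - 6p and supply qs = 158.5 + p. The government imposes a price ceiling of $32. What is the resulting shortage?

Shortage = 154

Equilibrium price would be p* = 54, so the ceiling at 32 binds.
At p = 32: qd = 536.5 − 6(32) = 344.5, qs = 158.5 + 1(32) = 190.5.
Shortage = 344.5 − 190.5 = 154.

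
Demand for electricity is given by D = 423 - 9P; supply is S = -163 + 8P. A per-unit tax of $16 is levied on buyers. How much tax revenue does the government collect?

Pre-tax equilibrium: P* = 586/17, Q* = 1917/17.
Tax on buyers shifts demand to D = 423 − 9(P + 16) = 279 - 9P.
279 - 9P = -163 + 8P gives seller price Ps = 26; buyers pay Pb = 26 + 16 = 42.
New quantity: Q = 423 − 9(42) = 45.
Revenue = 16 × 45 = 720.

Tax revenue = 720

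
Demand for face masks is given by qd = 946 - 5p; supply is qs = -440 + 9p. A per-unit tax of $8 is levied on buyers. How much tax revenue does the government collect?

Pre-tax equilibrium: p* = 99, q* = 451.
Tax on buyers shifts demand to qd = 946 − 5(p + 8) = 906 - 5p.
906 - 5p = -440 + 9p gives seller price ps = 673/7; buyers pay pb = 673/7 + 8 = 729/7.
New quantity: q = 946 − 5(729/7) = 2977/7.
Revenue = 8 × 2977/7 = 23816/7.

Tax revenue = 23816/7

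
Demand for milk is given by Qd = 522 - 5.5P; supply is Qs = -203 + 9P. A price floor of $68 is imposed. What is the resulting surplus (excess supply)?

Equilibrium price would be P* = 50, so the floor at 68 binds.
At P = 68: Qd = 148, Qs = 409.
Surplus = 409 − 148 = 261.

Surplus = 261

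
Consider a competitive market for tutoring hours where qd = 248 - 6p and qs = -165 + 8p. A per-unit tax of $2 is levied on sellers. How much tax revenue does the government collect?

Pre-tax equilibrium: p* = 29.5, q* = 71.
Tax on sellers shifts supply to qs = -165 + 8(p − 2) = -181 + 8p.
248 - 6p = -181 + 8p gives buyer price pb = 429/14; sellers receive ps = 429/14 − 2 = 401/14.
New quantity: q = 248 − 6(429/14) = 449/7.
Revenue = 2 × 449/7 = 898/7.

Tax revenue = 898/7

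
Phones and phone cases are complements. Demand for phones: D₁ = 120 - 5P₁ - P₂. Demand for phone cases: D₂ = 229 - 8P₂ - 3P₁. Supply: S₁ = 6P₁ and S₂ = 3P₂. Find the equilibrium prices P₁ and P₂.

P₁ = 1091/118, P₂ = 2159/118

Market 1: 120 - 5P₁ - P₂ = 6P₁ → 11P₁ + P₂ = 120.
Market 2: 11P₂ + 3P₁ = 229.
Eliminating P₂: 11×(1) − 1×(2) gives 118P₁ = 1091, so P₁ = 1091/118.
Back-substitute into (2): P₂ = (229 − 3×1091/118) / 11 = 2159/118.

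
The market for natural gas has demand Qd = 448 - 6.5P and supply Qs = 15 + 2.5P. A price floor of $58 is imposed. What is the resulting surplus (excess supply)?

Equilibrium price would be P* = 433/9, so the floor at 58 binds.
At P = 58: Qd = 71, Qs = 160.
Surplus = 160 − 71 = 89.

Surplus = 89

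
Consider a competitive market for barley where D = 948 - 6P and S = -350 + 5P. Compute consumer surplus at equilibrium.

Equilibrium: 948 - 6P = -350 + 5P gives P* = 118, Q* = 240.
Demand choke price (D = 0): P = 158.
CS = ½(158 − 118)(240) = 4800.

Consumer surplus = 4800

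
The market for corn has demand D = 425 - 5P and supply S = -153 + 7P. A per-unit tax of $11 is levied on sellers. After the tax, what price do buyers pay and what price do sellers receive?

Buyers pay 655/12, sellers receive 523/12

Pre-tax equilibrium: P* = 289/6, Q* = 1105/6.
Tax on sellers shifts supply to S = -153 + 7(P − 11) = -230 + 7P.
425 - 5P = -230 + 7P gives buyer price Pb = 655/12; sellers receive Ps = 655/12 − 11 = 523/12.
New quantity: Q = 425 − 5(655/12) = 1825/12.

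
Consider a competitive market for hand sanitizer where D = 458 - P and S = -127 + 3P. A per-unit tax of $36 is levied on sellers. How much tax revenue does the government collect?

Pre-tax equilibrium: P* = 146.25, Q* = 311.75.
Tax on sellers shifts supply to S = -127 + 3(P − 36) = -235 + 3P.
458 - P = -235 + 3P gives buyer price Pb = 173.25; sellers receive Ps = 173.25 − 36 = 137.25.
New quantity: Q = 458 − 1(173.25) = 284.75.
Revenue = 36 × 284.75 = 10251.

Tax revenue = 10251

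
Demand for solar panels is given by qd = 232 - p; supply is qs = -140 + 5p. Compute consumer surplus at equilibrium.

Equilibrium: 232 - p = -140 + 5p gives p* = 62, q* = 170.
Demand choke price (qd = 0): p = 232.
CS = ½(232 − 62)(170) = 14450.

Consumer surplus = 14450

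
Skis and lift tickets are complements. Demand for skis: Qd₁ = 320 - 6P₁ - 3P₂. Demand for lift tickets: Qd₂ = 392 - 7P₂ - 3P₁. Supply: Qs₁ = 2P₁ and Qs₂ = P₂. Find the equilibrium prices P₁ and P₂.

Market 1: 320 - 6P₁ - 3P₂ = 2P₁ → 8P₁ + 3P₂ = 320.
Market 2: 8P₂ + 3P₁ = 392.
Eliminating P₂: 8×(1) − 3×(2) gives 55P₁ = 1384, so P₁ = 1384/55.
Back-substitute into (2): P₂ = (392 − 3×1384/55) / 8 = 2176/55.

P₁ = 1384/55, P₂ = 2176/55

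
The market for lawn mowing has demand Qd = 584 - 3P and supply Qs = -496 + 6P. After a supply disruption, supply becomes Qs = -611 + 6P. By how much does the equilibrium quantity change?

ΔQ = -115/3

Original equilibrium: P* = 120, Q* = 224.
New equilibrium: 584 - 3P = -611 + 6P, so 1195 = 9P and P' = 1195/9; Q' = 584 − 3(1195/9) = 557/3.
Change in quantity: 557/3 − 224 = -115/3.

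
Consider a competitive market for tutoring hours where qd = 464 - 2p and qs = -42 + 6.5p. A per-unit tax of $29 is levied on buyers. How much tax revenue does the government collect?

Pre-tax equilibrium: p* = 1012/17, q* = 5864/17.
Tax on buyers shifts demand to qd = 464 − 2(p + 29) = 406 - 2p.
406 - 2p = -42 + 6.5p gives seller price ps = 896/17; buyers pay pb = 896/17 + 29 = 1389/17.
New quantity: q = 464 − 2(1389/17) = 5110/17.
Revenue = 29 × 5110/17 = 148190/17.

Tax revenue = 148190/17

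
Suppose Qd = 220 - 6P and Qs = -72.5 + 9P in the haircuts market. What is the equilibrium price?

Set Qd = Qs: 220 - 6P = -72.5 + 9P.
292.5 = 15P, so P* = 19.5.
Q* = 220 − 6(19.5) = 103.

P* = 19.5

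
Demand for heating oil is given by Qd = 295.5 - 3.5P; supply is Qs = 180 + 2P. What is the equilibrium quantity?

Set Qd = Qs: 295.5 - 3.5P = 180 + 2P.
115.5 = 5.5P, so P* = 21.
Q* = 295.5 − 3.5(21) = 222.

Q* = 222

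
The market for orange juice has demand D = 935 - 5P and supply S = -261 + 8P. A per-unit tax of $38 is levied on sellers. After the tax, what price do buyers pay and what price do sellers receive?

Pre-tax equilibrium: P* = 92, Q* = 475.
Tax on sellers shifts supply to S = -261 + 8(P − 38) = -565 + 8P.
935 - 5P = -565 + 8P gives buyer price Pb = 1500/13; sellers receive Ps = 1500/13 − 38 = 1006/13.
New quantity: Q = 935 − 5(1500/13) = 4655/13.

Buyers pay 1500/13, sellers receive 1006/13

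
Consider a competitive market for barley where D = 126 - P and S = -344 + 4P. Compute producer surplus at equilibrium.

Producer surplus = 128

Equilibrium: 126 - P = -344 + 4P gives P* = 94, Q* = 32.
Supply starts at P = 86 (where S = 0).
PS = ½(94 − 86)(32) = 128.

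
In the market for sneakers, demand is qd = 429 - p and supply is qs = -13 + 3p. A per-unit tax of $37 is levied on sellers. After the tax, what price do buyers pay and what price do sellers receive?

Pre-tax equilibrium: p* = 110.5, q* = 318.5.
Tax on sellers shifts supply to qs = -13 + 3(p − 37) = -124 + 3p.
429 - p = -124 + 3p gives buyer price pb = 138.25; sellers receive ps = 138.25 − 37 = 101.25.
New quantity: q = 429 − 1(138.25) = 290.75.

Buyers pay $138.25, sellers receive $101.25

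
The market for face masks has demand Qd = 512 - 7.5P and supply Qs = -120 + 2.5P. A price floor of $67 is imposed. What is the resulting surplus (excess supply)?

Surplus = 38

Equilibrium price would be P* = 63.2, so the floor at 67 binds.
At P = 67: Qd = 9.5, Qs = 47.5.
Surplus = 47.5 − 9.5 = 38.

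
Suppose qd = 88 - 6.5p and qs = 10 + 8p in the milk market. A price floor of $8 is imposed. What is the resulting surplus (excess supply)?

Surplus = 38

Equilibrium price would be p* = 156/29, so the floor at 8 binds.
At p = 8: qd = 36, qs = 74.
Surplus = 74 − 36 = 38.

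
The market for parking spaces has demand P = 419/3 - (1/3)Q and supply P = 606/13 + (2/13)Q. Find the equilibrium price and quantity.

P* = 76, Q* = 191

Set the two price expressions equal: 419/3 - (1/3)Q = 606/13 + (2/13)Q.
3629/39 = (19/39)Q, so Q* = 191.
P* = 419/3 − (1/3)(191) = 76.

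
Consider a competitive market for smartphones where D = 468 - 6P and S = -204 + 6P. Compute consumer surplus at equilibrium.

Equilibrium: 468 - 6P = -204 + 6P gives P* = 56, Q* = 132.
Demand choke price (D = 0): P = 78.
CS = ½(78 − 56)(132) = 1452.

Consumer surplus = 1452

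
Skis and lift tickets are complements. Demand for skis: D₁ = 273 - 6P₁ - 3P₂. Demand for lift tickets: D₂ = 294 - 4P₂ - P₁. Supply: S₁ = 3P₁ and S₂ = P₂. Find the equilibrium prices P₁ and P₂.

Market 1: 273 - 6P₁ - 3P₂ = 3P₁ → 9P₁ + 3P₂ = 273.
Market 2: 5P₂ + P₁ = 294.
Eliminating P₂: 5×(1) − 3×(2) gives 42P₁ = 483, so P₁ = 11.5.
Back-substitute into (2): P₂ = (294 − 1×11.5) / 5 = 56.5.

P₁ = 11.5, P₂ = 56.5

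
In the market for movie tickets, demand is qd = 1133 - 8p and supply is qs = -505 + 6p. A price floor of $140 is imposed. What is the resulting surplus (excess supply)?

Equilibrium price would be p* = 117, so the floor at 140 binds.
At p = 140: qd = 13, qs = 335.
Surplus = 335 − 13 = 322.

Surplus = 322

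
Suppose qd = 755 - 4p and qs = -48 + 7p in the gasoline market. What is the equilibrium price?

p* = 73

Set qd = qs: 755 - 4p = -48 + 7p.
803 = 11p, so p* = 73.
q* = 755 − 4(73) = 463.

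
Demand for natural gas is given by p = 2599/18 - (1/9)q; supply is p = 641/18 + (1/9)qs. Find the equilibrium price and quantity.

p* = 90, q* = 489.5

Set the two price expressions equal: 2599/18 - (1/9)q = 641/18 + (1/9)q.
979/9 = (2/9)q, so q* = 489.5.
p* = 2599/18 − (1/9)(489.5) = 90.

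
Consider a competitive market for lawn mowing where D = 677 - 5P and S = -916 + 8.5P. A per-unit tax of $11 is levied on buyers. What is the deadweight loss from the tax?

Pre-tax equilibrium: P* = 118, Q* = 87.
Tax on buyers shifts demand to D = 677 − 5(P + 11) = 622 - 5P.
622 - 5P = -916 + 8.5P gives seller price Ps = 3076/27; buyers pay Pb = 3076/27 + 11 = 3373/27.
New quantity: Q = 677 − 5(3373/27) = 1414/27.
DWL = ½ × 11 × (87 − 1414/27) = 10285/54.

Deadweight loss = 10285/54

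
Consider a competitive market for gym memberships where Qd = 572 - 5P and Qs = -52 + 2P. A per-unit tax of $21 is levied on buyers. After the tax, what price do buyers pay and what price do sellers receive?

Buyers pay 666/7, sellers receive 519/7

Pre-tax equilibrium: P* = 624/7, Q* = 884/7.
Tax on buyers shifts demand to Qd = 572 − 5(P + 21) = 467 - 5P.
467 - 5P = -52 + 2P gives seller price Ps = 519/7; buyers pay Pb = 519/7 + 21 = 666/7.
New quantity: Q = 572 − 5(666/7) = 674/7.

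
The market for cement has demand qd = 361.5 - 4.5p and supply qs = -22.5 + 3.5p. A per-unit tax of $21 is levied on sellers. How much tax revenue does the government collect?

Pre-tax equilibrium: p* = 48, q* = 145.5.
Tax on sellers shifts supply to qs = -22.5 + 3.5(p − 21) = -96 + 3.5p.
361.5 - 4.5p = -96 + 3.5p gives buyer price pb = 57.1875; sellers receive ps = 57.1875 − 21 = 36.1875.
New quantity: q = 361.5 − 4.5(57.1875) = 104.15625.
Revenue = 21 × 104.15625 = 2187.28125.

Tax revenue = 2187.28125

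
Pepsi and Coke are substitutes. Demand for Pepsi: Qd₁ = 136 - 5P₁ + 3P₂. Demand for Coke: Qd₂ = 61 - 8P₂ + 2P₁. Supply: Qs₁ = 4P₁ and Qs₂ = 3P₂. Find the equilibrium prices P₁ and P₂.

P₁ = 1679/93, P₂ = 821/93

Market 1: 136 - 5P₁ + 3P₂ = 4P₁ → 9P₁ - 3P₂ = 136.
Market 2: 11P₂ - 2P₁ = 61.
Eliminating P₂: 11×(1) + 3×(2) gives 93P₁ = 1679, so P₁ = 1679/93.
Back-substitute into (2): P₂ = (61 + 2×1679/93) / 11 = 821/93.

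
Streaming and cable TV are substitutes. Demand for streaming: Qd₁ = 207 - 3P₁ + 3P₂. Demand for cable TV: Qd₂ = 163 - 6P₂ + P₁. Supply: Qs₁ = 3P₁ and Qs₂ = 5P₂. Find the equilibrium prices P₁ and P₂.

P₁ = 922/21, P₂ = 395/21

Market 1: 207 - 3P₁ + 3P₂ = 3P₁ → 6P₁ - 3P₂ = 207.
Market 2: 11P₂ - P₁ = 163.
Eliminating P₂: 11×(1) + 3×(2) gives 63P₁ = 2766, so P₁ = 922/21.
Back-substitute into (2): P₂ = (163 + 1×922/21) / 11 = 395/21.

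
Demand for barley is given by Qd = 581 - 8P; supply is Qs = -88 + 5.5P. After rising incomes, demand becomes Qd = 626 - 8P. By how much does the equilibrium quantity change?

ΔQ = 55/3

Original equilibrium: P* = 446/9, Q* = 1661/9.
New equilibrium: 626 - 8P = -88 + 5.5P, so 714 = 13.5P and P' = 476/9; Q' = 626 − 8(476/9) = 1826/9.
Change in quantity: 1826/9 − 1661/9 = 55/3.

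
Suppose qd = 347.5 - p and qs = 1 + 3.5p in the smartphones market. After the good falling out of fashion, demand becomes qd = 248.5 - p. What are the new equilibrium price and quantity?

p' = 55, q' = 193.5

Original equilibrium: p* = 77, q* = 270.5.
New equilibrium: 248.5 - p = 1 + 3.5p, so 247.5 = 4.5p and p' = 55; q' = 248.5 − 1(55) = 193.5.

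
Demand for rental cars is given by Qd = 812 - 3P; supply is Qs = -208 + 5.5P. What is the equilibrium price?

P* = 120

Set Qd = Qs: 812 - 3P = -208 + 5.5P.
1020 = 8.5P, so P* = 120.
Q* = 812 − 3(120) = 452.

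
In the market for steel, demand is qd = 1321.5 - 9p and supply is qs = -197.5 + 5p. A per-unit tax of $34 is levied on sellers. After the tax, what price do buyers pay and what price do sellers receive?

Buyers pay 1689/14, sellers receive 1213/14

Pre-tax equilibrium: p* = 108.5, q* = 345.
Tax on sellers shifts supply to qs = -197.5 + 5(p − 34) = -367.5 + 5p.
1321.5 - 9p = -367.5 + 5p gives buyer price pb = 1689/14; sellers receive ps = 1689/14 − 34 = 1213/14.
New quantity: q = 1321.5 − 9(1689/14) = 1650/7.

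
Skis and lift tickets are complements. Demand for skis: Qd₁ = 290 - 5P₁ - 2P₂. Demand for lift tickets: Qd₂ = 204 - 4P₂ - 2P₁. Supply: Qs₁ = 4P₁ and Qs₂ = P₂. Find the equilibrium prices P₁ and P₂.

P₁ = 1042/41, P₂ = 1256/41

Market 1: 290 - 5P₁ - 2P₂ = 4P₁ → 9P₁ + 2P₂ = 290.
Market 2: 5P₂ + 2P₁ = 204.
Eliminating P₂: 5×(1) − 2×(2) gives 41P₁ = 1042, so P₁ = 1042/41.
Back-substitute into (2): P₂ = (204 − 2×1042/41) / 5 = 1256/41.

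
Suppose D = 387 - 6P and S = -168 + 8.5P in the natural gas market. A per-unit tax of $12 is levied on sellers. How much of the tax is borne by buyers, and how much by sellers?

Pre-tax equilibrium: P* = 1110/29, Q* = 4563/29.
Tax on sellers shifts supply to S = -168 + 8.5(P − 12) = -270 + 8.5P.
387 - 6P = -270 + 8.5P gives buyer price Pb = 1314/29; sellers receive Ps = 1314/29 − 12 = 966/29.
New quantity: Q = 387 − 6(1314/29) = 3339/29.
Buyer burden = 1314/29 − 1110/29 = 204/29; seller burden = 1110/29 − 966/29 = 144/29.

Buyers bear 204/29, sellers bear 144/29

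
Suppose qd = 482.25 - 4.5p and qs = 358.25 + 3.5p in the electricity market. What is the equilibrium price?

Set qd = qs: 482.25 - 4.5p = 358.25 + 3.5p.
124 = 8p, so p* = 15.5.
q* = 482.25 − 4.5(15.5) = 412.5.

p* = 15.5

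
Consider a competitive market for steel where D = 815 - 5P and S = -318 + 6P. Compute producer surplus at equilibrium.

Equilibrium: 815 - 5P = -318 + 6P gives P* = 103, Q* = 300.
Supply starts at P = 53 (where S = 0).
PS = ½(103 − 53)(300) = 7500.

Producer surplus = 7500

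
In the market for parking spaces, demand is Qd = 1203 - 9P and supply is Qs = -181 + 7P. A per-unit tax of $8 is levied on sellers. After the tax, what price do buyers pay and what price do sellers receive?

Buyers pay $90, sellers receive $82

Pre-tax equilibrium: P* = 86.5, Q* = 424.5.
Tax on sellers shifts supply to Qs = -181 + 7(P − 8) = -237 + 7P.
1203 - 9P = -237 + 7P gives buyer price Pb = 90; sellers receive Ps = 90 − 8 = 82.
New quantity: Q = 1203 − 9(90) = 393.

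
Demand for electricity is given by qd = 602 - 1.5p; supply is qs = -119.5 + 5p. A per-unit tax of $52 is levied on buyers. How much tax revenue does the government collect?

Pre-tax equilibrium: p* = 111, q* = 435.5.
Tax on buyers shifts demand to qd = 602 − 1.5(p + 52) = 524 - 1.5p.
524 - 1.5p = -119.5 + 5p gives seller price ps = 99; buyers pay pb = 99 + 52 = 151.
New quantity: q = 602 − 1.5(151) = 375.5.
Revenue = 52 × 375.5 = 19526.

Tax revenue = 19526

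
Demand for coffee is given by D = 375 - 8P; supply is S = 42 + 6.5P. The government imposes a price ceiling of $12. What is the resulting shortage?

Equilibrium price would be P* = 666/29, so the ceiling at 12 binds.
At P = 12: D = 375 − 8(12) = 279, S = 42 + 6.5(12) = 120.
Shortage = 279 − 120 = 159.

Shortage = 159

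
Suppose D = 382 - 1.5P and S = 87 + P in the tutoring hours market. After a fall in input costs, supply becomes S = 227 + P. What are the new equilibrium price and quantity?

P' = 62, Q' = 289

Original equilibrium: P* = 118, Q* = 205.
New equilibrium: 382 - 1.5P = 227 + P, so 155 = 2.5P and P' = 62; Q' = 382 − 1.5(62) = 289.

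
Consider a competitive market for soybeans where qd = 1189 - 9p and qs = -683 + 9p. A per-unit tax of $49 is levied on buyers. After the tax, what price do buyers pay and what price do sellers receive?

Pre-tax equilibrium: p* = 104, q* = 253.
Tax on buyers shifts demand to qd = 1189 − 9(p + 49) = 748 - 9p.
748 - 9p = -683 + 9p gives seller price ps = 79.5; buyers pay pb = 79.5 + 49 = 128.5.
New quantity: q = 1189 − 9(128.5) = 32.5.

Buyers pay $128.5, sellers receive $79.5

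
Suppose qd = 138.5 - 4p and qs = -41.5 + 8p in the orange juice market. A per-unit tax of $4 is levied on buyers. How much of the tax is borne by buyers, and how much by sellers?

Buyers bear 8/3, sellers bear 4/3

Pre-tax equilibrium: p* = 15, q* = 78.5.
Tax on buyers shifts demand to qd = 138.5 − 4(p + 4) = 122.5 - 4p.
122.5 - 4p = -41.5 + 8p gives seller price ps = 41/3; buyers pay pb = 41/3 + 4 = 53/3.
New quantity: q = 138.5 − 4(53/3) = 407/6.
Buyer burden = 53/3 − 15 = 8/3; seller burden = 15 − 41/3 = 4/3.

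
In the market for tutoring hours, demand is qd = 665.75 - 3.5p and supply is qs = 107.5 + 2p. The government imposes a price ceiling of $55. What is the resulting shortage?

Equilibrium price would be p* = 101.5, so the ceiling at 55 binds.
At p = 55: qd = 665.75 − 3.5(55) = 473.25, qs = 107.5 + 2(55) = 217.5.
Shortage = 473.25 − 217.5 = 255.75.

Shortage = 255.75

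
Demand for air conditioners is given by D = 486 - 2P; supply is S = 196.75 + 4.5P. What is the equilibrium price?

P* = 44.5

Set D = S: 486 - 2P = 196.75 + 4.5P.
289.25 = 6.5P, so P* = 44.5.
Q* = 486 − 2(44.5) = 397.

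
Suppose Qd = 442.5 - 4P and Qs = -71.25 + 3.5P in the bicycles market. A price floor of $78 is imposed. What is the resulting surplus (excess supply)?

Surplus = 71.25

Equilibrium price would be P* = 68.5, so the floor at 78 binds.
At P = 78: Qd = 130.5, Qs = 201.75.
Surplus = 201.75 − 130.5 = 71.25.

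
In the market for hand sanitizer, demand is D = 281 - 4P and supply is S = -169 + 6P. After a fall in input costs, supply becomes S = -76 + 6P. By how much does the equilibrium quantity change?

ΔQ = 37.2

Original equilibrium: P* = 45, Q* = 101.
New equilibrium: 281 - 4P = -76 + 6P, so 357 = 10P and P' = 35.7; Q' = 281 − 4(35.7) = 138.2.
Change in quantity: 138.2 − 101 = 37.2.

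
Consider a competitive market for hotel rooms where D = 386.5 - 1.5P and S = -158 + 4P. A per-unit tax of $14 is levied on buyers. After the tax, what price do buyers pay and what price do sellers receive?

Pre-tax equilibrium: P* = 99, Q* = 238.
Tax on buyers shifts demand to D = 386.5 − 1.5(P + 14) = 365.5 - 1.5P.
365.5 - 1.5P = -158 + 4P gives seller price Ps = 1047/11; buyers pay Pb = 1047/11 + 14 = 1201/11.
New quantity: Q = 386.5 − 1.5(1201/11) = 2450/11.

Buyers pay 1201/11, sellers receive 1047/11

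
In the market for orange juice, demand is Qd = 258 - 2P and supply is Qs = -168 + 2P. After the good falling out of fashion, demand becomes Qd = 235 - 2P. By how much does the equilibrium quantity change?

ΔQ = -11.5

Original equilibrium: P* = 106.5, Q* = 45.
New equilibrium: 235 - 2P = -168 + 2P, so 403 = 4P and P' = 100.75; Q' = 235 − 2(100.75) = 33.5.
Change in quantity: 33.5 − 45 = -11.5.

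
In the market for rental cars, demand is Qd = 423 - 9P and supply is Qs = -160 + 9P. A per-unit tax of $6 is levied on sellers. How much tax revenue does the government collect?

Tax revenue = 627

Pre-tax equilibrium: P* = 583/18, Q* = 131.5.
Tax on sellers shifts supply to Qs = -160 + 9(P − 6) = -214 + 9P.
423 - 9P = -214 + 9P gives buyer price Pb = 637/18; sellers receive Ps = 637/18 − 6 = 529/18.
New quantity: Q = 423 − 9(637/18) = 104.5.
Revenue = 6 × 104.5 = 627.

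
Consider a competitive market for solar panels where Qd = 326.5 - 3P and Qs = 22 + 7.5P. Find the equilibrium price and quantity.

Set Qd = Qs: 326.5 - 3P = 22 + 7.5P.
304.5 = 10.5P, so P* = 29.
Q* = 326.5 − 3(29) = 239.5.

P* = 29, Q* = 239.5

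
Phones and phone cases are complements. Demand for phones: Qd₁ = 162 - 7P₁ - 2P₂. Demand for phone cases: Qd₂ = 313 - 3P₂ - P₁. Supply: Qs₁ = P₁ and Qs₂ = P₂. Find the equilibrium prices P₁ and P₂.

Market 1: 162 - 7P₁ - 2P₂ = P₁ → 8P₁ + 2P₂ = 162.
Market 2: 4P₂ + P₁ = 313.
Eliminating P₂: 4×(1) − 2×(2) gives 30P₁ = 22, so P₁ = 11/15.
Back-substitute into (2): P₂ = (313 − 1×11/15) / 4 = 1171/15.

P₁ = 11/15, P₂ = 1171/15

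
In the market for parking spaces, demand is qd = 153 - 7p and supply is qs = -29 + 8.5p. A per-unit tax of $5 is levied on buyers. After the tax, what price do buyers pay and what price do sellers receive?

Buyers pay 449/31, sellers receive 294/31

Pre-tax equilibrium: p* = 364/31, q* = 2195/31.
Tax on buyers shifts demand to qd = 153 − 7(p + 5) = 118 - 7p.
118 - 7p = -29 + 8.5p gives seller price ps = 294/31; buyers pay pb = 294/31 + 5 = 449/31.
New quantity: q = 153 − 7(449/31) = 1600/31.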